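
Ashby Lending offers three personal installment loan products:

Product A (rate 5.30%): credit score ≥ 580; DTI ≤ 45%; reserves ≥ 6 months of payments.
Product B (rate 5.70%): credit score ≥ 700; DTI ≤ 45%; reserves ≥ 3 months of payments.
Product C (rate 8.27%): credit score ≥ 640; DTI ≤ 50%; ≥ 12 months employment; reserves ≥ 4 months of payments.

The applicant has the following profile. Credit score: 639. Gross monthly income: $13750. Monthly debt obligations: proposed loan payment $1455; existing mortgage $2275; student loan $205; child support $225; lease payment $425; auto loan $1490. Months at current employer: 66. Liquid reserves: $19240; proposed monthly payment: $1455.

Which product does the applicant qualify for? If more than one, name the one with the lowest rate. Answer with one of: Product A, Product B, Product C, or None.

Product A

Total debts = (1,455 + 2,275 + 205 + 225 + 425 + 1,490) = 6,075; DTI = 6,075/13,750 = 44.2%.
Reserves = 19,240/1,455 = 13.2 months.
Product A: score 639 ≥ 580; DTI 44.2% ≤ 45%; reserves 13.2 ≥ 6 mo → qualifies.
Product B: score 639 < 700; DTI 44.2% ≤ 45%; reserves 13.2 ≥ 3 mo → does not qualify.
Product C: score 639 < 640; DTI 44.2% ≤ 50%; employment 66 ≥ 12 mo; reserves 13.2 ≥ 4 mo → does not qualify.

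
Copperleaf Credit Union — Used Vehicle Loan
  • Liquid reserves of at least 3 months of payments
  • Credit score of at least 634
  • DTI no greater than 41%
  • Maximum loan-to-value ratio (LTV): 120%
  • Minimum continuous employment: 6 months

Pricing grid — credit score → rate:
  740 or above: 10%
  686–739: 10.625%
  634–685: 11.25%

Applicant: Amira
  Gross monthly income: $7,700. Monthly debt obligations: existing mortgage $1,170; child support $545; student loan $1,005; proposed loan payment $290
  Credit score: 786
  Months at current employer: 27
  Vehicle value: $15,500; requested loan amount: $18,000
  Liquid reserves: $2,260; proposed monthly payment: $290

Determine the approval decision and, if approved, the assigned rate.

Approved at 10%

Credit score 786 ≥ 634 (meets minimum)
Employment 27 ≥ 6 months
LTV: 18,000 ÷ 15,500 = 116.1%, within 120% cap
Total monthly debts = (1,170 + 545 + 1,005 + 290) = 3,010. DTI: 3,010 ÷ 7,700 = 39.1%, within the 41% cap
Reserves: 2,260 ÷ 290 = 7.8 months (meets 3-month minimum)
All requirements met. Score 786 falls in the 740 or above tier → 10%.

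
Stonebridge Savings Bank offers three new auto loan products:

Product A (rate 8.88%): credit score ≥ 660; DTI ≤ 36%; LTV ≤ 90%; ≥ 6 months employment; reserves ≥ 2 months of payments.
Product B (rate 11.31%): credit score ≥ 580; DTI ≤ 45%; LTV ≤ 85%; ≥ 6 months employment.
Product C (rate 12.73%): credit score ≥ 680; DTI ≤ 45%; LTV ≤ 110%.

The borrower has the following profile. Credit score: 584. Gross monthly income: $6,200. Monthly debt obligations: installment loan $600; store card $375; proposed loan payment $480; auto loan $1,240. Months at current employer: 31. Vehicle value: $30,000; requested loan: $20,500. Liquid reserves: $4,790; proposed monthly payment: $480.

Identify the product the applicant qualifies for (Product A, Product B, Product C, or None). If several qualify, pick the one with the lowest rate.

Total debts = (600 + 375 + 480 + 1,240) = 2,695; DTI = 2,695/6,200 = 43.5%.
LTV = 20,500/30,000 = 68.3%.
Reserves = 4,790/480 = 10.0 months.
Product A: score 584 < 660; DTI 43.5% > 36%; LTV 68.3% ≤ 90%; employment 31 ≥ 6 mo; reserves 10.0 ≥ 2 mo → does not qualify.
Product B: score 584 ≥ 580; DTI 43.5% ≤ 45%; LTV 68.3% ≤ 85%; employment 31 ≥ 6 mo → qualifies.
Product C: score 584 < 680; DTI 43.5% ≤ 45%; LTV 68.3% ≤ 110% → does not qualify.

Product B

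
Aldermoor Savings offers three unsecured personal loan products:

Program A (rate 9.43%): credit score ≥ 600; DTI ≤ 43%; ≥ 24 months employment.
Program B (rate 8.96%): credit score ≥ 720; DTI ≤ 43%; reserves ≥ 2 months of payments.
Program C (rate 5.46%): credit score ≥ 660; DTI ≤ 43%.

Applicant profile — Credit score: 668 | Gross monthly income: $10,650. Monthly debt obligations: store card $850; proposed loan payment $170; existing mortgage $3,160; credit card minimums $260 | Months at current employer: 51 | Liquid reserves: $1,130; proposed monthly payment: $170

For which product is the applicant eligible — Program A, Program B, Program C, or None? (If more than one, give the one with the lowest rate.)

Total debts = (850 + 170 + 3,160 + 260) = 4,440; DTI = 4,440/10,650 = 41.7%.
Reserves = 1,130/170 = 6.6 months.
Program A: score 668 ≥ 600; DTI 41.7% ≤ 43%; employment 51 ≥ 24 mo → qualifies.
Program B: score 668 < 720; DTI 41.7% ≤ 43%; reserves 6.6 ≥ 2 mo → does not qualify.
Program C: score 668 ≥ 660; DTI 41.7% ≤ 43% → qualifies.
Qualifying: Program A, Program C. Lowest rate is 5.46% → Program C.

Program C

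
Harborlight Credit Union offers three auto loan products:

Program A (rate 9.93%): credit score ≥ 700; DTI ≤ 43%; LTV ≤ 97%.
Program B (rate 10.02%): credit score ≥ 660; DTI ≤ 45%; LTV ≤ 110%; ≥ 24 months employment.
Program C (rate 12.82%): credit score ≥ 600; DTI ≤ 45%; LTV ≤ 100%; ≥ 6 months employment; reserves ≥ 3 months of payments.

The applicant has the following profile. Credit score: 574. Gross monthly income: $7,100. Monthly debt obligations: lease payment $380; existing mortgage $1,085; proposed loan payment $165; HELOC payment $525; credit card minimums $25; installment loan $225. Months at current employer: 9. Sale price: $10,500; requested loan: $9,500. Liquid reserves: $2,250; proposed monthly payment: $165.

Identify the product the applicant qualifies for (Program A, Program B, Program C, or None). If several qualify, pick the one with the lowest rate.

None

Total debts = (380 + 1,085 + 165 + 525 + 25 + 225) = 2,405; DTI = 2,405/7,100 = 33.9%.
LTV = 9,500/10,500 = 90.5%.
Reserves = 2,250/165 = 13.6 months.
Program A: score 574 < 700; DTI 33.9% ≤ 43%; LTV 90.5% ≤ 97% → does not qualify.
Program B: score 574 < 660; DTI 33.9% ≤ 45%; LTV 90.5% ≤ 110%; employment 9 < 24 mo → does not qualify.
Program C: score 574 < 600; DTI 33.9% ≤ 45%; LTV 90.5% ≤ 100%; employment 9 ≥ 6 mo; reserves 13.6 ≥ 3 mo → does not qualify.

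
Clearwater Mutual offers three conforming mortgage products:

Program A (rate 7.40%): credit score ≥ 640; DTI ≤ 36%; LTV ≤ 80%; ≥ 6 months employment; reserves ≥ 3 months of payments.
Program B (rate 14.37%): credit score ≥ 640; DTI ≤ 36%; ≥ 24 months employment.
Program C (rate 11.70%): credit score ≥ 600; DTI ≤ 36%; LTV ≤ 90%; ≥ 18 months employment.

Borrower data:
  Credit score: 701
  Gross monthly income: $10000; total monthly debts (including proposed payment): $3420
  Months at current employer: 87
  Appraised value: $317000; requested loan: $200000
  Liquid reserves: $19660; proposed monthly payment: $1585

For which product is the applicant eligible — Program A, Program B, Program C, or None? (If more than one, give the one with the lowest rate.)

DTI = 3,420/10,000 = 34.2%.
LTV = 200,000/317,000 = 63.1%.
Reserves = 19,660/1,585 = 12.4 months.
Program A: score 701 ≥ 640; DTI 34.2% ≤ 36%; LTV 63.1% ≤ 80%; employment 87 ≥ 6 mo; reserves 12.4 ≥ 3 mo → qualifies.
Program B: score 701 ≥ 640; DTI 34.2% ≤ 36%; employment 87 ≥ 24 mo → qualifies.
Program C: score 701 ≥ 600; DTI 34.2% ≤ 36%; LTV 63.1% ≤ 90%; employment 87 ≥ 18 mo → qualifies.
Qualifying: Program A, Program B, Program C. Lowest rate is 7.40% → Program A.

Program A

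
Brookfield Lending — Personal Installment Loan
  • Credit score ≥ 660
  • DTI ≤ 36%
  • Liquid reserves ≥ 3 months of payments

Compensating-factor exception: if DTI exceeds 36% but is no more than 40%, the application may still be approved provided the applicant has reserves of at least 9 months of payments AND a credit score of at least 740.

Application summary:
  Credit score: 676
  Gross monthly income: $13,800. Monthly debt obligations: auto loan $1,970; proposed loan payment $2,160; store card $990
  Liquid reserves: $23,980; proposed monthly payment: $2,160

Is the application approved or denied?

Credit score 676 ≥ 660 (meets base)
Total debts = (1,970 + 2,160 + 990) = 5,120. DTI = 5,120/13,800 = 37.1% > 36% — standard DTI limit exceeded.
Reserves = 23,980/2,160 = 11.1 months ≥ 3
DTI 37.1% is within the 36%–40% exception band; checking compensating factors.
Override check — reserves: 11.1 mo (ok); score: 676 (below 740).
Compensating-factor requirement not fully met.

Denied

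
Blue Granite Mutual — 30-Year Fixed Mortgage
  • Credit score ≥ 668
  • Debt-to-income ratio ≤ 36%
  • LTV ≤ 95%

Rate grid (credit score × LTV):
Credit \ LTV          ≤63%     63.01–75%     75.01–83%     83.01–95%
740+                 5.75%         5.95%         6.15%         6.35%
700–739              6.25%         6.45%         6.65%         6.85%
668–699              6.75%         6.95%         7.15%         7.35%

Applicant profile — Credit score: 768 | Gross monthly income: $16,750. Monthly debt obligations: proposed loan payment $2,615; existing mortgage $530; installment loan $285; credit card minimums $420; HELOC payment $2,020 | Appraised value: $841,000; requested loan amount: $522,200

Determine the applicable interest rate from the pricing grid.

5.75%

Credit score 768 ≥ 668; Total monthly debts = (2,615 + 530 + 285 + 420 + 2,020) = 5,870. DTI: 5,870 ÷ 16,750 = 35%, within the 36% cap
Loan-to-value = 522,200/841,000 = 62.1% — pass (95% max)
Credit 768 → row 740+; LTV 62.1% → column ≤63%. Grid cell → 5.75%.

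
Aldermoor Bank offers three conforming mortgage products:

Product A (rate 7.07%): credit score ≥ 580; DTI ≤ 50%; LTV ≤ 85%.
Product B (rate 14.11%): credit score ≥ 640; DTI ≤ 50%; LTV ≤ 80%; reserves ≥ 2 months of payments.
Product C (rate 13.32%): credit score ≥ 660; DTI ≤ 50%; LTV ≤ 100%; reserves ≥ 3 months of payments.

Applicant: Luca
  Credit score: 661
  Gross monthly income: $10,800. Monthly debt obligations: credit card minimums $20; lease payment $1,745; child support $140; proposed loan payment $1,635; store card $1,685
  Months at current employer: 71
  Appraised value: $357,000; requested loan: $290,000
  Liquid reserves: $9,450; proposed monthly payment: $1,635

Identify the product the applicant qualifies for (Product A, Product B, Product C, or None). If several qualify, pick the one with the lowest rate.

Total debts = (20 + 1,745 + 140 + 1,635 + 1,685) = 5,225; DTI = 5,225/10,800 = 48.4%.
LTV = 290,000/357,000 = 81.2%.
Reserves = 9,450/1,635 = 5.8 months.
Product A: score 661 ≥ 580; DTI 48.4% ≤ 50%; LTV 81.2% ≤ 85% → qualifies.
Product B: score 661 ≥ 640; DTI 48.4% ≤ 50%; LTV 81.2% > 80%; reserves 5.8 ≥ 2 mo → does not qualify.
Product C: score 661 ≥ 660; DTI 48.4% ≤ 50%; LTV 81.2% ≤ 100%; reserves 5.8 ≥ 3 mo → qualifies.
Qualifying: Product A, Product C. Lowest rate is 7.07% → Product A.

Product A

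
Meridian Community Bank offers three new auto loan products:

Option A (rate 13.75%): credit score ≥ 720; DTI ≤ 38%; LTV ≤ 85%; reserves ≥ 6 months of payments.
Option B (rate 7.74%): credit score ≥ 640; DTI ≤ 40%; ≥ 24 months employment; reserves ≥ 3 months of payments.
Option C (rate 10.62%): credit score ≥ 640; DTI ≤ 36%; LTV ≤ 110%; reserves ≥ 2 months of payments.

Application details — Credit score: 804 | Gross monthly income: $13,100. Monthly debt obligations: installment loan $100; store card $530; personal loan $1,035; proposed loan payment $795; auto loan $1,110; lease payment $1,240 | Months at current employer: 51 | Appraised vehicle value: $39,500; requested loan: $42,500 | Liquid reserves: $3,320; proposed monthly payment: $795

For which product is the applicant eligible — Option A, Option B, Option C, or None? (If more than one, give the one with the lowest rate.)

Total debts = (100 + 530 + 1,035 + 795 + 1,110 + 1,240) = 4,810; DTI = 4,810/13,100 = 36.7%.
LTV = 42,500/39,500 = 107.6%.
Reserves = 3,320/795 = 4.2 months.
Option A: score 804 ≥ 720; DTI 36.7% ≤ 38%; LTV 107.6% > 85%; reserves 4.2 < 6 mo → does not qualify.
Option B: score 804 ≥ 640; DTI 36.7% ≤ 40%; employment 51 ≥ 24 mo; reserves 4.2 ≥ 3 mo → qualifies.
Option C: score 804 ≥ 640; DTI 36.7% > 36%; LTV 107.6% ≤ 110%; reserves 4.2 ≥ 2 mo → does not qualify.

Option B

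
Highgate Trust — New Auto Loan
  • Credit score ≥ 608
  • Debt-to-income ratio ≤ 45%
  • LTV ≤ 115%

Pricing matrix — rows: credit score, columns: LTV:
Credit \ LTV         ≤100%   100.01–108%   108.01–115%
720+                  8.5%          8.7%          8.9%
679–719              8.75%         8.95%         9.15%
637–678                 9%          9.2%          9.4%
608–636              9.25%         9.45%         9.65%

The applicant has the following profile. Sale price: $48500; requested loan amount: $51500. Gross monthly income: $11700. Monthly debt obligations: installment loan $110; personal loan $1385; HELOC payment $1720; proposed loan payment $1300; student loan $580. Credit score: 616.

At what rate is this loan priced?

Credit score 616 ≥ 608; Total monthly debts = (110 + 1,385 + 1,720 + 1,300 + 580) = 5,095. DTI: 5,095 ÷ 11,700 = 43.5%, within the 45% cap
LTV = 51,500/48,500 = 106.2% ≤ 115%
Credit 616 → row 608–636; LTV 106.2% → column 100.01–108%. Grid cell → 9.45%.

9.45%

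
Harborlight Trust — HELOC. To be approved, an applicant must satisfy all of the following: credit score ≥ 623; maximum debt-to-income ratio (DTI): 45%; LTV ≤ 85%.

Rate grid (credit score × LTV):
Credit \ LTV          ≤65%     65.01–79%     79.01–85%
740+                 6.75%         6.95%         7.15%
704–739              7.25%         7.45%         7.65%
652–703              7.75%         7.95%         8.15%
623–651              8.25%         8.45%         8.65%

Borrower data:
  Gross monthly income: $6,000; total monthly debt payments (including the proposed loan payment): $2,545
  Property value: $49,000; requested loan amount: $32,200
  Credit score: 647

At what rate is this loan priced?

Credit score 647 ≥ 623; DTI = 2,545/6,000 = 42.4% ≤ 45%
LTV: 32,200 ÷ 49,000 = 65.7%, within 85% cap
Score 647 is in the 623–651 band; LTV 65.7% is in the 65.01–79% band → 8.45%.

8.45%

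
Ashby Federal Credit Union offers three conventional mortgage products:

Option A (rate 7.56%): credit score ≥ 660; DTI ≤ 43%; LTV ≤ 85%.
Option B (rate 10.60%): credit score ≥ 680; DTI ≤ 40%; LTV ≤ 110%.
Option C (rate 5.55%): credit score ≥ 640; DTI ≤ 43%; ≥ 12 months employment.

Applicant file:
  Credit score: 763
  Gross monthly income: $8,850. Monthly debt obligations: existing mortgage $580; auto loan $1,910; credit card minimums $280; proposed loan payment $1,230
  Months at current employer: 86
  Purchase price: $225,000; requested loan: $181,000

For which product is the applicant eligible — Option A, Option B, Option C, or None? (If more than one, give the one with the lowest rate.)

None

Total debts = (580 + 1,910 + 280 + 1,230) = 4,000; DTI = 4,000/8,850 = 45.2%.
LTV = 181,000/225,000 = 80.4%.
Option A: score 763 ≥ 660; DTI 45.2% > 43%; LTV 80.4% ≤ 85% → does not qualify.
Option B: score 763 ≥ 680; DTI 45.2% > 40%; LTV 80.4% ≤ 110% → does not qualify.
Option C: score 763 ≥ 640; DTI 45.2% > 43%; employment 86 ≥ 12 mo → does not qualify.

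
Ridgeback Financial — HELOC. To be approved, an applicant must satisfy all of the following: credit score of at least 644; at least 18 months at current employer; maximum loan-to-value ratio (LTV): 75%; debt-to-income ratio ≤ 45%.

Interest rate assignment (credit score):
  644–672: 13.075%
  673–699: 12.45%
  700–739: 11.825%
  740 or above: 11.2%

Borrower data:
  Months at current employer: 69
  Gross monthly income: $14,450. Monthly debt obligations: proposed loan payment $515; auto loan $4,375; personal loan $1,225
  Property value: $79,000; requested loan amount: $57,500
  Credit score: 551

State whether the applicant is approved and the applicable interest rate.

Denied

Credit score 551 < 644 (below minimum)
Total monthly debts = (515 + 4,375 + 1,225) = 6,115. Debt-to-income = 6,115/14,450 = 42.3% — meets 45% limit
Loan-to-value = 57,500/79,000 = 72.8% — pass (75% max)
Employment 69 ≥ 18 months
Not all requirements met → denied.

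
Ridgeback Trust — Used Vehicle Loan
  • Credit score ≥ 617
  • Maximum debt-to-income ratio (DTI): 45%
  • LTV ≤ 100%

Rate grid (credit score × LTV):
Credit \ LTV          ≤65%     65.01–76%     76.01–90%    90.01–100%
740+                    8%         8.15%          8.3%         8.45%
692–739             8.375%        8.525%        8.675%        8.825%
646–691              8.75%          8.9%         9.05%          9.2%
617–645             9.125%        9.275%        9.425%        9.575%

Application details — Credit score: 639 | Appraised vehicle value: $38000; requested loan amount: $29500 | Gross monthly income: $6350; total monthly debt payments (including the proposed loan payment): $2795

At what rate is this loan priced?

9.425%

Credit score 639 ≥ 617; Debt-to-income = 2,795/6,350 = 44% — meets 45% limit
LTV = 29,500/38,000 = 77.6% ≤ 100%
Row: 639 falls in 617–645. Column: 77.6% falls in 76.01–90%. Rate = 9.425%.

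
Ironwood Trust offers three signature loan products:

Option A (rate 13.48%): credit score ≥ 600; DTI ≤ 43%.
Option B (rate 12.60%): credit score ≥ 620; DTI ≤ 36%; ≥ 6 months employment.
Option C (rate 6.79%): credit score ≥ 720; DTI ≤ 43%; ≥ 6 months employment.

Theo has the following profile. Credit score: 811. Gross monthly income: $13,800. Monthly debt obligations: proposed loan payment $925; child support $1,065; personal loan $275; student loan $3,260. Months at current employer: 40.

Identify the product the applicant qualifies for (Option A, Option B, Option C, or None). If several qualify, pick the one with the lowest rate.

Option C

Total debts = (925 + 1,065 + 275 + 3,260) = 5,525; DTI = 5,525/13,800 = 40%.
Option A: score 811 ≥ 600; DTI 40% ≤ 43% → qualifies.
Option B: score 811 ≥ 620; DTI 40% > 36%; employment 40 ≥ 6 mo → does not qualify.
Option C: score 811 ≥ 720; DTI 40% ≤ 43%; employment 40 ≥ 6 mo → qualifies.
Qualifying: Option A, Option C. Lowest rate is 6.79% → Option C.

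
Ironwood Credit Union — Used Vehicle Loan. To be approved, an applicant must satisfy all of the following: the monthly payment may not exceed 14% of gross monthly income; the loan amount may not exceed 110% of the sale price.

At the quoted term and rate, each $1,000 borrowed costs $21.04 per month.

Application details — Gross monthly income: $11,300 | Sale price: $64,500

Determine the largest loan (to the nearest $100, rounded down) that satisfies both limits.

Payment cap: 14% × $11,300 = $1,582/month.
At $21.04 per $1,000, that supports 1,582/21.04 × 1,000 ≈ $75,190 → $75,100.
LTV cap: 110% × $64,500 = $70,950 → $70,900.
Binding constraint: loan-to-value.

$70,900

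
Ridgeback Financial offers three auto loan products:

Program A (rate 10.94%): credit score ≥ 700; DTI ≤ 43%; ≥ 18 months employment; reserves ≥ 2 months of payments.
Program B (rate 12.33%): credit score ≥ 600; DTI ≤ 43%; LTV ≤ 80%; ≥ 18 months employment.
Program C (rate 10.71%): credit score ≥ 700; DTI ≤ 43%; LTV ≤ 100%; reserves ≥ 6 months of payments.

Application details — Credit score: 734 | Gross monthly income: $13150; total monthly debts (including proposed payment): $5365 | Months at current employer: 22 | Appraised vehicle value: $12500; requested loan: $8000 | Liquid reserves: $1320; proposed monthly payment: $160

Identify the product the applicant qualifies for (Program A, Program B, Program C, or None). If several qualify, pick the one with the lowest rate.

Program C

DTI = 5,365/13,150 = 40.8%.
LTV = 8,000/12,500 = 64%.
Reserves = 1,320/160 = 8.2 months.
Program A: score 734 ≥ 700; DTI 40.8% ≤ 43%; employment 22 ≥ 18 mo; reserves 8.2 ≥ 2 mo → qualifies.
Program B: score 734 ≥ 600; DTI 40.8% ≤ 43%; LTV 64% ≤ 80%; employment 22 ≥ 18 mo → qualifies.
Program C: score 734 ≥ 700; DTI 40.8% ≤ 43%; LTV 64% ≤ 100%; reserves 8.2 ≥ 6 mo → qualifies.
Qualifying: Program A, Program B, Program C. Lowest rate is 10.71% → Program C.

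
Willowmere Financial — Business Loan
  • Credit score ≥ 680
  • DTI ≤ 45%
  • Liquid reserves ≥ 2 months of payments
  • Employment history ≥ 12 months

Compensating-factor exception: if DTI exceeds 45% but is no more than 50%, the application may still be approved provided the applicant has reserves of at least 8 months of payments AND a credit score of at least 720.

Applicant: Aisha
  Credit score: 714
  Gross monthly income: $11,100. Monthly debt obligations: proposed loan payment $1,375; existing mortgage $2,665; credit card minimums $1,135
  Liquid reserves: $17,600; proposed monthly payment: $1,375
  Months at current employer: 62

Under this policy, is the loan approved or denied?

Denied

Credit score 714 ≥ 680 (meets base)
Total debts = (1,375 + 2,665 + 1,135) = 5,175. DTI: 5,175 ÷ 11,100 = 46.6%, over the 45% base limit.
Reserves: 17,600 ÷ 1,375 = 12.8 months (meets 2-month minimum)
Employment 62 ≥ 12 months
DTI 46.6% is within the 45%–50% exception band; checking compensating factors.
Reserves 12.8 ≥ 8 months; credit score 714 < 720.
Override conditions not both satisfied; exception does not apply.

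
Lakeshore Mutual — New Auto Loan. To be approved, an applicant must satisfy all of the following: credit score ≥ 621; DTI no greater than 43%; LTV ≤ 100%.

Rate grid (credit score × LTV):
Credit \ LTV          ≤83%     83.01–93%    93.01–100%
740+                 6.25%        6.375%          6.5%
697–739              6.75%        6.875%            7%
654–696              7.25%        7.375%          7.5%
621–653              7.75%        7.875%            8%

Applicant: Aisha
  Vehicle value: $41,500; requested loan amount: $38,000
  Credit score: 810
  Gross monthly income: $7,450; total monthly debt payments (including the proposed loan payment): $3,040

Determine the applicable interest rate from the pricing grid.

6.375%

Credit score 810 ≥ 621; DTI = 3,040/7,450 = 40.8% ≤ 43%
LTV: 38,000 ÷ 41,500 = 91.6%, within 100% cap
Score 810 is in the 740+ band; LTV 91.6% is in the 83.01–93% band → 6.375%.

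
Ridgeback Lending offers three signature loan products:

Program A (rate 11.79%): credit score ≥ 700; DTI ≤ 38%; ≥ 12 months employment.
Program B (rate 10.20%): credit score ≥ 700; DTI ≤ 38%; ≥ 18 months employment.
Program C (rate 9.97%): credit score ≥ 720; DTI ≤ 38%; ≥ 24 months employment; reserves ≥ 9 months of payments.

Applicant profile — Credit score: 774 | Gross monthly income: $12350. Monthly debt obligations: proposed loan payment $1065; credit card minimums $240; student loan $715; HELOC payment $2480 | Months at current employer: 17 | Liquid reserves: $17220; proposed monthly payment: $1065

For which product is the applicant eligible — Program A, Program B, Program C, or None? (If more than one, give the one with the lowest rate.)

Total debts = (1,065 + 240 + 715 + 2,480) = 4,500; DTI = 4,500/12,350 = 36.4%.
Reserves = 17,220/1,065 = 16.2 months.
Program A: score 774 ≥ 700; DTI 36.4% ≤ 38%; employment 17 ≥ 12 mo → qualifies.
Program B: score 774 ≥ 700; DTI 36.4% ≤ 38%; employment 17 < 18 mo → does not qualify.
Program C: score 774 ≥ 720; DTI 36.4% ≤ 38%; employment 17 < 24 mo; reserves 16.2 ≥ 9 mo → does not qualify.

Program A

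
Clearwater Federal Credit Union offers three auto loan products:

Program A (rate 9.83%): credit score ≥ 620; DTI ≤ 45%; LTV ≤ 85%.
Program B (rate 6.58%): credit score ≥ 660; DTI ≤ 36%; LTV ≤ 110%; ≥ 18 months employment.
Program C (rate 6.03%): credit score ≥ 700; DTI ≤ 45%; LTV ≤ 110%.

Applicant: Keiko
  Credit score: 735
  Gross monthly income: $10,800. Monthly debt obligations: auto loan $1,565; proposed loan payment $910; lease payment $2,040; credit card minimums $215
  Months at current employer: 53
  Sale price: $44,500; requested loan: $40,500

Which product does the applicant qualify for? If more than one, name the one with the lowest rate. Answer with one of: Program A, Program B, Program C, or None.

Total debts = (1,565 + 910 + 2,040 + 215) = 4,730; DTI = 4,730/10,800 = 43.8%.
LTV = 40,500/44,500 = 91%.
Program A: score 735 ≥ 620; DTI 43.8% ≤ 45%; LTV 91% > 85% → does not qualify.
Program B: score 735 ≥ 660; DTI 43.8% > 36%; LTV 91% ≤ 110%; employment 53 ≥ 18 mo → does not qualify.
Program C: score 735 ≥ 700; DTI 43.8% ≤ 45%; LTV 91% ≤ 110% → qualifies.

Program C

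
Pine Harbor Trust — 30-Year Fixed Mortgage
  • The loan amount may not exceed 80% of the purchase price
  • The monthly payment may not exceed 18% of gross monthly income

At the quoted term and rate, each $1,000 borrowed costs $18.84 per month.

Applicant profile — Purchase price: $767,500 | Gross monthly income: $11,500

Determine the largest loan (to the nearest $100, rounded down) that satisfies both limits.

$109,800

Payment cap: 18% × $11,500 = $2,070/month.
At $18.84 per $1,000, that supports 2,070/18.84 × 1,000 ≈ $109,872 → $109,800.
LTV cap: 80% × $767,500 = $614,000 → $614,000.
Binding constraint: payment-to-income.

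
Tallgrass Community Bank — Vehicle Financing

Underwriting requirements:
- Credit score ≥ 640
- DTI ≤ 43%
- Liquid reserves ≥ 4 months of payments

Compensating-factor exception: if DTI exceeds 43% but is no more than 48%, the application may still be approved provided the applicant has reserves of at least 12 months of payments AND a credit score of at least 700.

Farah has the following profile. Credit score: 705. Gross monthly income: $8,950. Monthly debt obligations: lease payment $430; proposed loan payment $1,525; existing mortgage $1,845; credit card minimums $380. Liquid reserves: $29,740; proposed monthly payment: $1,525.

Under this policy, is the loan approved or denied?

Approved

Credit score 705 ≥ 640 (meets base)
Total debts = (430 + 1,525 + 1,845 + 380) = 4,180. DTI = 4,180/8,950 = 46.7% > 43% — standard DTI limit exceeded.
Reserves = 29,740/1,525 = 19.5 months ≥ 4
46.7% falls in the override range (43%–48%), so the compensating-factor test applies.
Override check — reserves: 19.5 mo (ok); score: 705 (ok).
Both compensating conditions met → exception applies.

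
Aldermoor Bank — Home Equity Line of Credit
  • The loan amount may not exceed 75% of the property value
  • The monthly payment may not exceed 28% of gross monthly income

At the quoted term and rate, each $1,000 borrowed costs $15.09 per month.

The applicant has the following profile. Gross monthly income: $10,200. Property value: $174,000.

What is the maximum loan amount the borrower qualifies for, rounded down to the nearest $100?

$130,500

Payment cap: 28% × $10,200 = $2,856/month.
At $15.09 per $1,000, that supports 2,856/15.09 × 1,000 ≈ $189,264 → $189,200.
LTV cap: 75% × $174,000 = $130,500 → $130,500.
Binding constraint: loan-to-value.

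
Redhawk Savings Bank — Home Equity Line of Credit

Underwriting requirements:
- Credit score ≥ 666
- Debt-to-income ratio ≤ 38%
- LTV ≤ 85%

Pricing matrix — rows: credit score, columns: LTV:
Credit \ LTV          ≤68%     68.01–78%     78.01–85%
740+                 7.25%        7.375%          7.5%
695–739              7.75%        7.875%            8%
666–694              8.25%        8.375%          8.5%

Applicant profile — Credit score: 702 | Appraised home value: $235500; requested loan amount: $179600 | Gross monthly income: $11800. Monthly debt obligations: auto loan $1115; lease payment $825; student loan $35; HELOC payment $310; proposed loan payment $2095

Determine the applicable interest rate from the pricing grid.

Credit score 702 ≥ 666; Total monthly debts = (1,115 + 825 + 35 + 310 + 2,095) = 4,380. Debt-to-income = 4,380/11,800 = 37.1% — meets 38% limit
Loan-to-value = 179,600/235,500 = 76.3% — pass (85% max)
Credit 702 → row 695–739; LTV 76.3% → column 68.01–78%. Grid cell → 7.875%.

7.875%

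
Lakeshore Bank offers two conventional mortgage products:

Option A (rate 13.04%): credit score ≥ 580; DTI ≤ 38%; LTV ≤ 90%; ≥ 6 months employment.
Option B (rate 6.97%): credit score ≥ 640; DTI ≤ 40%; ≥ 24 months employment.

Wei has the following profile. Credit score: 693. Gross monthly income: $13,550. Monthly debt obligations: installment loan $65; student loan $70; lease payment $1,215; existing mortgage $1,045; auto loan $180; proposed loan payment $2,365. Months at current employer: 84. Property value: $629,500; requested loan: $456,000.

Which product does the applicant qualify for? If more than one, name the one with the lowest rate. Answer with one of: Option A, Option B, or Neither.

Total debts = (65 + 70 + 1,215 + 1,045 + 180 + 2,365) = 4,940; DTI = 4,940/13,550 = 36.5%.
LTV = 456,000/629,500 = 72.4%.
Option A: score 693 ≥ 580; DTI 36.5% ≤ 38%; LTV 72.4% ≤ 90%; employment 84 ≥ 6 mo → qualifies.
Option B: score 693 ≥ 640; DTI 36.5% ≤ 40%; employment 84 ≥ 24 mo → qualifies.
Qualifying: Option A, Option B. Lowest rate is 6.97% → Option B.

Option B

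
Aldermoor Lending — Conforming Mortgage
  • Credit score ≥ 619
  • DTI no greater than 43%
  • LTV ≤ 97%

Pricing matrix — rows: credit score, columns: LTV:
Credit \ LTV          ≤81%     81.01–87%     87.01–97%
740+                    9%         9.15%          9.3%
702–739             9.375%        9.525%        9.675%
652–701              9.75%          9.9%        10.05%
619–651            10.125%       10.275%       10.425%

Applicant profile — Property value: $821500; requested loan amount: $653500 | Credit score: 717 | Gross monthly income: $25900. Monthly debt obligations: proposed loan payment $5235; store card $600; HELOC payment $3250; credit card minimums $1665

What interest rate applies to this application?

Credit score 717 ≥ 619; Total monthly debts = (5,235 + 600 + 3,250 + 1,665) = 10,750. DTI = 10,750/25,900 = 41.5% ≤ 43%
LTV: 653,500 ÷ 821,500 = 79.5%, within 97% cap
Credit 717 → row 702–739; LTV 79.5% → column ≤81%. Grid cell → 9.375%.

9.375%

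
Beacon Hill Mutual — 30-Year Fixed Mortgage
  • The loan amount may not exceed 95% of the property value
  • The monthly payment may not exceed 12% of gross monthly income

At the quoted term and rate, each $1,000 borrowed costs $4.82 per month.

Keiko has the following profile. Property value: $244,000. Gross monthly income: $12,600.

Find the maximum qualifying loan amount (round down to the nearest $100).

$231,800

Payment cap: 12% × $12,600 = $1,512/month.
At $4.82 per $1,000, that supports 1,512/4.82 × 1,000 ≈ $313,692 → $313,600.
LTV cap: 95% × $244,000 = $231,800 → $231,800.
Binding constraint: loan-to-value.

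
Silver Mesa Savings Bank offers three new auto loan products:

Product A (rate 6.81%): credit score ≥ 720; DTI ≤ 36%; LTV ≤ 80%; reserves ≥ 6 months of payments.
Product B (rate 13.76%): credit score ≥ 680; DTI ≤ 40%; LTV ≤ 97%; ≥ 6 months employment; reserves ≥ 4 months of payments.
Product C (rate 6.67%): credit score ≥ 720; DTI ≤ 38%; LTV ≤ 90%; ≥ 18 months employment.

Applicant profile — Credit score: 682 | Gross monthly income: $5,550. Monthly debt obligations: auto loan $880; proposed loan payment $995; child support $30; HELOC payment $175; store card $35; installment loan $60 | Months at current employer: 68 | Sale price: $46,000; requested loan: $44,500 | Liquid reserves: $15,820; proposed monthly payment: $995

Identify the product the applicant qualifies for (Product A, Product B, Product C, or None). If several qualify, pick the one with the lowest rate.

Product B

Total debts = (880 + 995 + 30 + 175 + 35 + 60) = 2,175; DTI = 2,175/5,550 = 39.2%.
LTV = 44,500/46,000 = 96.7%.
Reserves = 15,820/995 = 15.9 months.
Product A: score 682 < 720; DTI 39.2% > 36%; LTV 96.7% > 80%; reserves 15.9 ≥ 6 mo → does not qualify.
Product B: score 682 ≥ 680; DTI 39.2% ≤ 40%; LTV 96.7% ≤ 97%; employment 68 ≥ 6 mo; reserves 15.9 ≥ 4 mo → qualifies.
Product C: score 682 < 720; DTI 39.2% > 38%; LTV 96.7% > 90%; employment 68 ≥ 18 mo → does not qualify.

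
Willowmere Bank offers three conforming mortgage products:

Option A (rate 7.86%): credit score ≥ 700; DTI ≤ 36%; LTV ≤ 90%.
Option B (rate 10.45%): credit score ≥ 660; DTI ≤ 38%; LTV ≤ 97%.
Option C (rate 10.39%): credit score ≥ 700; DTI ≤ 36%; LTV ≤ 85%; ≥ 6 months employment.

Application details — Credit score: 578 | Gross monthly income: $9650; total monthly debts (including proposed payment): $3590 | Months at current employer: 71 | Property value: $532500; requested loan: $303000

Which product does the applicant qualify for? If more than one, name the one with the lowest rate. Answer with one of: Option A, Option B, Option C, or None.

DTI = 3,590/9,650 = 37.2%.
LTV = 303,000/532,500 = 56.9%.
Option A: score 578 < 700; DTI 37.2% > 36%; LTV 56.9% ≤ 90% → does not qualify.
Option B: score 578 < 660; DTI 37.2% ≤ 38%; LTV 56.9% ≤ 97% → does not qualify.
Option C: score 578 < 700; DTI 37.2% > 36%; LTV 56.9% ≤ 85%; employment 71 ≥ 6 mo → does not qualify.

None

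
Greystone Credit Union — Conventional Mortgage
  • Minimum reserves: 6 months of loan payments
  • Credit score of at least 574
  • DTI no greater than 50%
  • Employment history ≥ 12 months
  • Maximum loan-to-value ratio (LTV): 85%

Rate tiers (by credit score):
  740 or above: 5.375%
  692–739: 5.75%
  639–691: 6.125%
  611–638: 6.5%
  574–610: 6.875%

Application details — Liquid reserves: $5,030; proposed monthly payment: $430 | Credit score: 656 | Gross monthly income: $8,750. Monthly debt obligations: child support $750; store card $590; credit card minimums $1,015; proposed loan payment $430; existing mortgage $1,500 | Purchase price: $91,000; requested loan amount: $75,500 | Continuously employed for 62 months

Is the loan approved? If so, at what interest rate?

Approved at 6.125%

Credit score 656 ≥ 574 (meets minimum)
Total monthly debts = (750 + 590 + 1,015 + 430 + 1,500) = 4,285. DTI = 4,285/8,750 = 49% ≤ 50%
Reserves: 5,030 ÷ 430 = 11.7 months (meets 6-month minimum)
Employment 62 ≥ 12 months
LTV: 75,500 ÷ 91,000 = 83%, within 85% cap
All requirements met. Score 656 falls in the 639–691 tier → 6.125%.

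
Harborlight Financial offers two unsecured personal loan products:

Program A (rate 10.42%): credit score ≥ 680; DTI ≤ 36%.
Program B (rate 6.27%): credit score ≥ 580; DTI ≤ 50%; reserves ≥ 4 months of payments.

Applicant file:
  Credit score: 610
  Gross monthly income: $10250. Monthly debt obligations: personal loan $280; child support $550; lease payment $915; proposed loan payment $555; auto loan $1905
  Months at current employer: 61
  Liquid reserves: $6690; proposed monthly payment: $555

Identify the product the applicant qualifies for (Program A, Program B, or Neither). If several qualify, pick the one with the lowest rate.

Program B

Total debts = (280 + 550 + 915 + 555 + 1,905) = 4,205; DTI = 4,205/10,250 = 41%.
Reserves = 6,690/555 = 12.1 months.
Program A: score 610 < 680; DTI 41% > 36% → does not qualify.
Program B: score 610 ≥ 580; DTI 41% ≤ 50%; reserves 12.1 ≥ 4 mo → qualifies.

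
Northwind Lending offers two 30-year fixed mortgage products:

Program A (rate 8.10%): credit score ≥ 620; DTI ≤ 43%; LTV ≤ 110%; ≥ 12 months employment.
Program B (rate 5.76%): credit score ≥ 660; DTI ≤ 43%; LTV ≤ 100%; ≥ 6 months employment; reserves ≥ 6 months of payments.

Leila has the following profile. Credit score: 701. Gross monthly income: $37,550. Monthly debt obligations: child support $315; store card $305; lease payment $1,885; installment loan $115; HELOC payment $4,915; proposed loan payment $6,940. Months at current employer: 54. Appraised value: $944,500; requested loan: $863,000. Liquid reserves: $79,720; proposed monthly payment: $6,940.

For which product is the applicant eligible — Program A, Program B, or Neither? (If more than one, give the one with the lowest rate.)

Total debts = (315 + 305 + 1,885 + 115 + 4,915 + 6,940) = 14,475; DTI = 14,475/37,550 = 38.5%.
LTV = 863,000/944,500 = 91.4%.
Reserves = 79,720/6,940 = 11.5 months.
Program A: score 701 ≥ 620; DTI 38.5% ≤ 43%; LTV 91.4% ≤ 110%; employment 54 ≥ 12 mo → qualifies.
Program B: score 701 ≥ 660; DTI 38.5% ≤ 43%; LTV 91.4% ≤ 100%; employment 54 ≥ 6 mo; reserves 11.5 ≥ 6 mo → qualifies.
Qualifying: Program A, Program B. Lowest rate is 5.76% → Program B.

Program B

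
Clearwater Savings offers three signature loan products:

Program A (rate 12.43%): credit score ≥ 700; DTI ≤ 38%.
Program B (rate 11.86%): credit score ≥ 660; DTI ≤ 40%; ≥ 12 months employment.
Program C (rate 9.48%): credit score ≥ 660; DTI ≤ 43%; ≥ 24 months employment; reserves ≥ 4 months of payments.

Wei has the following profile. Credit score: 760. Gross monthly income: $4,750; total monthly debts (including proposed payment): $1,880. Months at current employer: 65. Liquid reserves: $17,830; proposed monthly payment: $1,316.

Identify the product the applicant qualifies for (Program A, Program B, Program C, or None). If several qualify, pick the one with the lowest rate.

DTI = 1,880/4,750 = 39.6%.
Reserves = 17,830/1,316 = 13.5 months.
Program A: score 760 ≥ 700; DTI 39.6% > 38% → does not qualify.
Program B: score 760 ≥ 660; DTI 39.6% ≤ 40%; employment 65 ≥ 12 mo → qualifies.
Program C: score 760 ≥ 660; DTI 39.6% ≤ 43%; employment 65 ≥ 24 mo; reserves 13.5 ≥ 4 mo → qualifies.
Qualifying: Program B, Program C. Lowest rate is 9.48% → Program C.

Program C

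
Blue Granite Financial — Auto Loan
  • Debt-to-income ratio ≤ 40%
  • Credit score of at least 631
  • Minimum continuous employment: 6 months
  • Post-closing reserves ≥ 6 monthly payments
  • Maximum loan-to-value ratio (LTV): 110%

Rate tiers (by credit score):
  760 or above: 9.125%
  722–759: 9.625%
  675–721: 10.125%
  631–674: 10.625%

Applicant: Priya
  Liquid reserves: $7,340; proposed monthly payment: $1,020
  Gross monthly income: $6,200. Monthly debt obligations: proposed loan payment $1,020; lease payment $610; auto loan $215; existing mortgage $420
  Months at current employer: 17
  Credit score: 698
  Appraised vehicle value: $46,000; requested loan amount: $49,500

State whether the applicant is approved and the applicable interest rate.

Approved at 10.125%

Credit score 698 ≥ 631 (meets minimum)
Reserves: 7,340 ÷ 1,020 = 7.2 months (meets 6-month minimum)
Total monthly debts = (1,020 + 610 + 215 + 420) = 2,265. Debt-to-income = 2,265/6,200 = 36.5% — meets 40% limit
Loan-to-value = 49,500/46,000 = 107.6% — pass (110% max)
Employment 17 ≥ 6 months
All requirements met. Score 698 falls in the 675–721 tier → 10.125%.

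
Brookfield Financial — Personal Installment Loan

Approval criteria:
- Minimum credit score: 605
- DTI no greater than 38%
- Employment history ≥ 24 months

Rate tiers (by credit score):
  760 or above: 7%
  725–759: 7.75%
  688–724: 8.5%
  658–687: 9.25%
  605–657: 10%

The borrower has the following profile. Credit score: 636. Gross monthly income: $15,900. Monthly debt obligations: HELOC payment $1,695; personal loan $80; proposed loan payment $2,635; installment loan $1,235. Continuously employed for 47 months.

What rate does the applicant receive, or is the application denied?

Approved at 10%

Credit score 636 ≥ 605 (meets minimum)
Total monthly debts = (1,695 + 80 + 2,635 + 1,235) = 5,645. Debt-to-income = 5,645/15,900 = 35.5% — meets 38% limit
Employment 47 ≥ 24 months
All requirements met. Score 636 falls in the 605–657 tier → 10%.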